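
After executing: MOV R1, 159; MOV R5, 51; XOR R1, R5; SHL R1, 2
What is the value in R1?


Register state trace:
  MOV R1, 159  → R1 = 159 (0b10011111)
  MOV R5, 51  → R5 = 51 (0b00110011)
  XOR R1, R5  → R1 = 159 XOR 51 = 172 (0b10101100)
  SHL R1, 2  → R1 = 172 << 2 = 688
Final: R1 = 688

688


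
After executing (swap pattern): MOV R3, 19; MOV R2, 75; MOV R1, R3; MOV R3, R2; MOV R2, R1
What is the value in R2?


Register state trace (swap pattern):
  MOV R3, 19  → R3 = 19
  MOV R2, 75  → R2 = 75
  MOV R1, R3  → R1 = 19  (save R3)
  MOV R3, R2  → R3 = 75  (R3 gets R2's value)
  MOV R2, R1  → R2 = 19  (R2 gets saved value)
Final: R2 = 19

19


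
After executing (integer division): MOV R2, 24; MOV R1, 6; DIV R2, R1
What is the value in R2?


Register state trace:
  MOV R2, 24  → R2 = 24
  MOV R1, 6  → R1 = 6
  DIV R2, R1  → R2 = 24 // 6 = 4
Final: R2 = 4

4


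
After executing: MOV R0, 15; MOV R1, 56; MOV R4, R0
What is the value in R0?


Register state trace:
  MOV R0, 15  → R0 = 15
  MOV R1, 56  → R1 = 56
  MOV R4, R0  → R4 = 15
Final: R0 = 15

15


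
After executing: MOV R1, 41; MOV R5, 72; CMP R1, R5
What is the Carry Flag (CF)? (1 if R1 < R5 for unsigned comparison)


Register state trace:
  MOV R1, 41  → R1 = 41
  MOV R5, 72  → R5 = 72
  CMP R1, R5  → unsigned 41 - 72: borrow occurs
  41 < 72, so CF = 1
CF = 1

1


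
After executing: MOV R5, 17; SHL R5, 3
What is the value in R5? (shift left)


Register state trace:
  MOV R5, 17  → R5 = 17
  SHL R5, 3  → R5 = 17 << 3 = 17 * 2^3 = 136
Final: R5 = 136

136


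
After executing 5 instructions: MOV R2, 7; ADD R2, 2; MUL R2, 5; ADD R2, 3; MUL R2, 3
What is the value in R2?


Register state trace:
  MOV R2, 7  → R2 = 7
  ADD R2, 2  → R2 = 7 + 2 = 9
  MUL R2, 5  → R2 = 9 * 5 = 45
  ADD R2, 3  → R2 = 45 + 3 = 48
  MUL R2, 3  → R2 = 48 * 3 = 144
Final: R2 = 144

144


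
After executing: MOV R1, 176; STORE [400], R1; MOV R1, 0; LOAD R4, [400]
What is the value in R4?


Register and memory trace:
  MOV R1, 176  → R1 = 176
  STORE [400], R1  → mem[400] = 176
  MOV R1, 0  → R1 = 0
  LOAD R4, [400]  → R4 = mem[400] = 176
Final: R4 = 176

176


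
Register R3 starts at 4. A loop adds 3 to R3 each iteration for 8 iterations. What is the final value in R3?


Starting value: R3 = 4
  Iter 1: R3 = 4 + 3 = 7
  Iter 2: R3 = 7 + 3 = 10
  Iter 3: R3 = 10 + 3 = 13
  Iter 4: R3 = 13 + 3 = 16
  Iter 5: R3 = 16 + 3 = 19
  Iter 6: R3 = 19 + 3 = 22
  Iter 7: R3 = 22 + 3 = 25
  Iter 8: R3 = 25 + 3 = 28
Final: R3 = 28

28


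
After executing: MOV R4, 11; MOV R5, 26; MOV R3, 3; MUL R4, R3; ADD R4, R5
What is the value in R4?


Register state trace:
  MOV R4, 11  → R4 = 11
  MOV R5, 26  → R5 = 26
  MOV R3, 3  → R3 = 3
  MUL R4, R3  → R4 = 11 * 3 = 33
  ADD R4, R5  → R4 = 33 + 26 = 59
Final: R4 = 59

59


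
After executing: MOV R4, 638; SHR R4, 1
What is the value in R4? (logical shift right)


Register state trace:
  MOV R4, 638  → R4 = 638
  SHR R4, 1  → R4 = 638 >> 1 = 638 // 2^1 = 319
Final: R4 = 319

319


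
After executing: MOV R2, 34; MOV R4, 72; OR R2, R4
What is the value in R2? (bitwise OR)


Register state trace:
  MOV R2, 34  → R2 = 34 (0b00100010)
  MOV R4, 72  → R4 = 72 (0b01001000)
  OR R2, R4   → R2 = 34 OR 72 = 106 (0b01101010)
Final: R2 = 106

106


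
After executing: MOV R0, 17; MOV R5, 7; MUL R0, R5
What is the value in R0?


Register state trace:
  MOV R0, 17  → R0 = 17
  MOV R5, 7  → R5 = 7
  MUL R0, R5  → R0 = 17 * 7 = 119
Final: R0 = 119

119


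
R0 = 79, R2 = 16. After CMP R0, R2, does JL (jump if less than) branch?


Trace:
  R0 = 79, R2 = 16
  CMP R0, R2  → compares 79 vs 16
  JL checks: is 79 less than 16?
  79 > 16, so condition is false
Branch taken: No

No


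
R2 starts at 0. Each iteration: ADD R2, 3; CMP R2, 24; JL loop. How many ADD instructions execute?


Loop trace (R2 starts at 0, target 24, step 3):
  ADD #1: R2 = 0 + 3 = 3  → 3 < 24, loop
  ADD #2: R2 = 3 + 3 = 6  → 6 < 24, loop
  ADD #3: R2 = 6 + 3 = 9  → 9 < 24, loop
  ADD #4: R2 = 9 + 3 = 12  → 12 < 24, loop
  ADD #5: R2 = 12 + 3 = 15  → 15 < 24, loop
  ADD #6: R2 = 15 + 3 = 18  → 18 < 24, loop
  ADD #7: R2 = 18 + 3 = 21  → 21 < 24, loop
  ADD #8: R2 = 21 + 3 = 24  → 24 >= 24, exit
Total ADD instructions: 8

8


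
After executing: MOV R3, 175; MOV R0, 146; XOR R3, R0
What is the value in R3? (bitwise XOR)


Register state trace:
  MOV R3, 175  → R3 = 175 (0b10101111)
  MOV R0, 146  → R0 = 146 (0b10010010)
  XOR R3, R0  → R3 = 175 XOR 146 = 61 (0b00111101)
Final: R3 = 61

61


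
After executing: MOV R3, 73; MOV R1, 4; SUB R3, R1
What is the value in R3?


Register state trace:
  MOV R3, 73  → R3 = 73
  MOV R1, 4  → R1 = 4
  SUB R3, R1  → R3 = 73 - 4 = 69
Final: R3 = 69

69


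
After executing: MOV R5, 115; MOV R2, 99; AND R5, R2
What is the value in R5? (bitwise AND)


Register state trace:
  MOV R5, 115  → R5 = 115 (0b01110011)
  MOV R2, 99  → R2 = 99 (0b01100011)
  AND R5, R2  → R5 = 115 AND 99 = 99 (0b01100011)
Final: R5 = 99

99


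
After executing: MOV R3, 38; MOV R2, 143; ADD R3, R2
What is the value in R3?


Register state trace:
  MOV R3, 38  → R3 = 38
  MOV R2, 143  → R2 = 143
  ADD R3, R2  → R3 = 38 + 143 = 181
Final: R3 = 181

181


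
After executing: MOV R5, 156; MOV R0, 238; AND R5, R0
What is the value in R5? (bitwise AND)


Register state trace:
  MOV R5, 156  → R5 = 156 (0b10011100)
  MOV R0, 238  → R0 = 238 (0b11101110)
  AND R5, R0  → R5 = 156 AND 238 = 140 (0b10001100)
Final: R5 = 140

140


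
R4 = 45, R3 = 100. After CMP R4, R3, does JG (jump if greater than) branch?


Trace:
  R4 = 45, R3 = 100
  CMP R4, R3  → compares 45 vs 100
  JG checks: is 45 greater than 100?
  45 < 100, so condition is false
Branch taken: No

No


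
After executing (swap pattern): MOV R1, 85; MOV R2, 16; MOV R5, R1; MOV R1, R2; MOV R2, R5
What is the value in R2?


Register state trace (swap pattern):
  MOV R1, 85  → R1 = 85
  MOV R2, 16  → R2 = 16
  MOV R5, R1  → R5 = 85  (save R1)
  MOV R1, R2  → R1 = 16  (R1 gets R2's value)
  MOV R2, R5  → R2 = 85  (R2 gets saved value)
Final: R2 = 85

85


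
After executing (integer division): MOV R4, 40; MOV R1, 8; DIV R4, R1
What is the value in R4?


Register state trace:
  MOV R4, 40  → R4 = 40
  MOV R1, 8  → R1 = 8
  DIV R4, R1  → R4 = 40 // 8 = 5
Final: R4 = 5

5


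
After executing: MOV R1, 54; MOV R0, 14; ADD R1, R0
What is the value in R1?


Register state trace:
  MOV R1, 54  → R1 = 54
  MOV R0, 14  → R0 = 14
  ADD R1, R0  → R1 = 54 + 14 = 68
Final: R1 = 68

68


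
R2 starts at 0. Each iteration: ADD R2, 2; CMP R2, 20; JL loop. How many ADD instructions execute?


Loop trace (R2 starts at 0, target 20, step 2):
  ADD #1: R2 = 0 + 2 = 2  → 2 < 20, loop
  ADD #2: R2 = 2 + 2 = 4  → 4 < 20, loop
  ADD #3: R2 = 4 + 2 = 6  → 6 < 20, loop
  ADD #4: R2 = 6 + 2 = 8  → 8 < 20, loop
  ADD #5: R2 = 8 + 2 = 10  → 10 < 20, loop
  ADD #6: R2 = 10 + 2 = 12  → 12 < 20, loop
  ADD #7: R2 = 12 + 2 = 14  → 14 < 20, loop
  ADD #8: R2 = 14 + 2 = 16  → 16 < 20, loop
  ADD #9: R2 = 16 + 2 = 18  → 18 < 20, loop
  ADD #10: R2 = 18 + 2 = 20  → 20 >= 20, exit
Total ADD instructions: 10

10


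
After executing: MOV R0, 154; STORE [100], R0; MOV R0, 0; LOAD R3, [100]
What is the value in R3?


Register and memory trace:
  MOV R0, 154  → R0 = 154
  STORE [100], R0  → mem[100] = 154
  MOV R0, 0  → R0 = 0
  LOAD R3, [100]  → R3 = mem[100] = 154
Final: R3 = 154

154


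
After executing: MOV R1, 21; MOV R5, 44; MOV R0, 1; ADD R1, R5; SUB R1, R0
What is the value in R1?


Register state trace:
  MOV R1, 21  → R1 = 21
  MOV R5, 44  → R5 = 44
  MOV R0, 1  → R0 = 1
  ADD R1, R5  → R1 = 21 + 44 = 65
  SUB R1, R0  → R1 = 65 - 1 = 64
Final: R1 = 64

64


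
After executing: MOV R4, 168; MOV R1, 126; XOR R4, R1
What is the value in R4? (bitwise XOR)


Register state trace:
  MOV R4, 168  → R4 = 168 (0b10101000)
  MOV R1, 126  → R1 = 126 (0b01111110)
  XOR R4, R1  → R4 = 168 XOR 126 = 214 (0b11010110)
Final: R4 = 214

214


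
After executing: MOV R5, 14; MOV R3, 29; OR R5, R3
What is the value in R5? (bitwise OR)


Register state trace:
  MOV R5, 14  → R5 = 14 (0b00001110)
  MOV R3, 29  → R3 = 29 (0b00011101)
  OR R5, R3   → R5 = 14 OR 29 = 31 (0b00011111)
Final: R5 = 31

31


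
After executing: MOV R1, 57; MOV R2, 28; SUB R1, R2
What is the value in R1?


Register state trace:
  MOV R1, 57  → R1 = 57
  MOV R2, 28  → R2 = 28
  SUB R1, R2  → R1 = 57 - 28 = 29
Final: R1 = 29

29


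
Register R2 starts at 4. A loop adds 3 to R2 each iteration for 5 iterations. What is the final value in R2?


Starting value: R2 = 4
  Iter 1: R2 = 4 + 3 = 7
  Iter 2: R2 = 7 + 3 = 10
  Iter 3: R2 = 10 + 3 = 13
  Iter 4: R2 = 13 + 3 = 16
  Iter 5: R2 = 16 + 3 = 19
Final: R2 = 19

19


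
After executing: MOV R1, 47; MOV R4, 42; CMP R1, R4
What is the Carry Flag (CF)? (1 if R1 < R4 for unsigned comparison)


Register state trace:
  MOV R1, 47  → R1 = 47
  MOV R4, 42  → R4 = 42
  CMP R1, R4  → unsigned 47 - 42: no borrow
  47 >= 42, so CF = 0
CF = 0

0


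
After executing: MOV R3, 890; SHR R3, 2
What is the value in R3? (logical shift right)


Register state trace:
  MOV R3, 890  → R3 = 890
  SHR R3, 2  → R3 = 890 >> 2 = 890 // 2^2 = 222
Final: R3 = 222

222


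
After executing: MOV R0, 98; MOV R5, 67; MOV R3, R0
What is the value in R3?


Register state trace:
  MOV R0, 98  → R0 = 98
  MOV R5, 67  → R5 = 67
  MOV R3, R0  → R3 = 98
Final: R3 = 98

98


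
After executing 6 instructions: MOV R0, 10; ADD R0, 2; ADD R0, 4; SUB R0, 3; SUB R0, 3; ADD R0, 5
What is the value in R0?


Register state trace:
  MOV R0, 10  → R0 = 10
  ADD R0, 2  → R0 = 10 + 2 = 12
  ADD R0, 4  → R0 = 12 + 4 = 16
  SUB R0, 3  → R0 = 16 - 3 = 13
  SUB R0, 3  → R0 = 13 - 3 = 10
  ADD R0, 5  → R0 = 10 + 5 = 15
Final: R0 = 15

15


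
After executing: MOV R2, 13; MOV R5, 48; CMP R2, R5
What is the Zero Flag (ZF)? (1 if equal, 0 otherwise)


Register state trace:
  MOV R2, 13  → R2 = 13
  MOV R5, 48  → R5 = 48
  CMP R2, R5  → computes 13 - 48 = -35
  Result is nonzero, so values are not equal
ZF = 0

0


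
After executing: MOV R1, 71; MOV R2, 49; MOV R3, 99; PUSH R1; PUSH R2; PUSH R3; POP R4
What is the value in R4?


Stack trace (top is rightmost):
  MOV R1, 71  → R1 = 71
  MOV R2, 49  → R2 = 49
  MOV R3, 99  → R3 = 99
  PUSH R1  → stack: [71]
  PUSH R2  → stack: [71, 49]
  PUSH R3  → stack: [71, 49, 99]
  POP R4  → R4 = 99, stack: [71, 49]
Final: R4 = 99

99


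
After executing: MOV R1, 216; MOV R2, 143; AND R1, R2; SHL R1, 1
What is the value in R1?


Register state trace:
  MOV R1, 216  → R1 = 216 (0b11011000)
  MOV R2, 143  → R2 = 143 (0b10001111)
  AND R1, R2  → R1 = 216 AND 143 = 136 (0b10001000)
  SHL R1, 1  → R1 = 136 << 1 = 272
Final: R1 = 272

272


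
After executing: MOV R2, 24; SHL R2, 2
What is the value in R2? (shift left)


Register state trace:
  MOV R2, 24  → R2 = 24
  SHL R2, 2  → R2 = 24 << 2 = 24 * 2^2 = 96
Final: R2 = 96

96


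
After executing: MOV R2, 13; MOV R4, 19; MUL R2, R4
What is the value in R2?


Register state trace:
  MOV R2, 13  → R2 = 13
  MOV R4, 19  → R4 = 19
  MUL R2, R4  → R2 = 13 * 19 = 247
Final: R2 = 247

247


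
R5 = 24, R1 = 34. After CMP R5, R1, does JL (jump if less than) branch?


Trace:
  R5 = 24, R1 = 34
  CMP R5, R1  → compares 24 vs 34
  JL checks: is 24 less than 34?
  24 < 34, so condition is true
Branch taken: Yes

Yes


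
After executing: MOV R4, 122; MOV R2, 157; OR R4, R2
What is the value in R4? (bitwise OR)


Register state trace:
  MOV R4, 122  → R4 = 122 (0b01111010)
  MOV R2, 157  → R2 = 157 (0b10011101)
  OR R4, R2   → R4 = 122 OR 157 = 255 (0b11111111)
Final: R4 = 255

255


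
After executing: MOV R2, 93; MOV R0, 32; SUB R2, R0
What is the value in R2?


Register state trace:
  MOV R2, 93  → R2 = 93
  MOV R0, 32  → R0 = 32
  SUB R2, R0  → R2 = 93 - 32 = 61
Final: R2 = 61

61


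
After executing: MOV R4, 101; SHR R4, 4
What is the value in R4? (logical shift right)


Register state trace:
  MOV R4, 101  → R4 = 101
  SHR R4, 4  → R4 = 101 >> 4 = 101 // 2^4 = 6
Final: R4 = 6

6


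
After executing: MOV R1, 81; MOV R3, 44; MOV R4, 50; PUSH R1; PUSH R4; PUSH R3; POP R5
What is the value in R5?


Stack trace (top is rightmost):
  MOV R1, 81  → R1 = 81
  MOV R3, 44  → R3 = 44
  MOV R4, 50  → R4 = 50
  PUSH R1  → stack: [81]
  PUSH R4  → stack: [81, 50]
  PUSH R3  → stack: [81, 50, 44]
  POP R5  → R5 = 44, stack: [81, 50]
Final: R5 = 44

44


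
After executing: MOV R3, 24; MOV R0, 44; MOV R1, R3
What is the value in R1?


Register state trace:
  MOV R3, 24  → R3 = 24
  MOV R0, 44  → R0 = 44
  MOV R1, R3  → R1 = 24
Final: R1 = 24

24


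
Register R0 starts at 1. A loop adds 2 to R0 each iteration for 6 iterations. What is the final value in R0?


Starting value: R0 = 1
  Iter 1: R0 = 1 + 2 = 3
  Iter 2: R0 = 3 + 2 = 5
  Iter 3: R0 = 5 + 2 = 7
  Iter 4: R0 = 7 + 2 = 9
  Iter 5: R0 = 9 + 2 = 11
  Iter 6: R0 = 11 + 2 = 13
Final: R0 = 13

13


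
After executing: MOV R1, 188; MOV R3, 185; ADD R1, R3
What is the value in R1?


Register state trace:
  MOV R1, 188  → R1 = 188
  MOV R3, 185  → R3 = 185
  ADD R1, R3  → R1 = 188 + 185 = 373
Final: R1 = 373

373


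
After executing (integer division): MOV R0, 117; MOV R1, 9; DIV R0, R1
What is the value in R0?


Register state trace:
  MOV R0, 117  → R0 = 117
  MOV R1, 9  → R1 = 9
  DIV R0, R1  → R0 = 117 // 9 = 13
Final: R0 = 13

13


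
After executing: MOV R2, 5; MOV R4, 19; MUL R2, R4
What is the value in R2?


Register state trace:
  MOV R2, 5  → R2 = 5
  MOV R4, 19  → R4 = 19
  MUL R2, R4  → R2 = 5 * 19 = 95
Final: R2 = 95

95


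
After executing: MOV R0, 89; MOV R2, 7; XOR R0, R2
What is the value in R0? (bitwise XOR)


Register state trace:
  MOV R0, 89  → R0 = 89 (0b01011001)
  MOV R2, 7  → R2 = 7 (0b00000111)
  XOR R0, R2  → R0 = 89 XOR 7 = 94 (0b01011110)
Final: R0 = 94

94


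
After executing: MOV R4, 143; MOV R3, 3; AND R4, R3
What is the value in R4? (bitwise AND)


Register state trace:
  MOV R4, 143  → R4 = 143 (0b10001111)
  MOV R3, 3  → R3 = 3 (0b00000011)
  AND R4, R3  → R4 = 143 AND 3 = 3 (0b00000011)
Final: R4 = 3

3


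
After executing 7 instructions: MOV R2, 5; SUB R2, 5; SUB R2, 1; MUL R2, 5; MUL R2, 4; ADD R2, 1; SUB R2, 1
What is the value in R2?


Register state trace:
  MOV R2, 5  → R2 = 5
  SUB R2, 5  → R2 = 5 - 5 = 0
  SUB R2, 1  → R2 = 0 - 1 = -1
  MUL R2, 5  → R2 = -1 * 5 = -5
  MUL R2, 4  → R2 = -5 * 4 = -20
  ADD R2, 1  → R2 = -20 + 1 = -19
  SUB R2, 1  → R2 = -19 - 1 = -20
Final: R2 = -20

-20


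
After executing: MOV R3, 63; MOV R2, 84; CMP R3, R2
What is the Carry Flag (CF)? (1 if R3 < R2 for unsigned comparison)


Register state trace:
  MOV R3, 63  → R3 = 63
  MOV R2, 84  → R2 = 84
  CMP R3, R2  → unsigned 63 - 84: borrow occurs
  63 < 84, so CF = 1
CF = 1

1


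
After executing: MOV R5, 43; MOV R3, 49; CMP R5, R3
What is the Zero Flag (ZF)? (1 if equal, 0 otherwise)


Register state trace:
  MOV R5, 43  → R5 = 43
  MOV R3, 49  → R3 = 49
  CMP R5, R3  → computes 43 - 49 = -6
  Result is nonzero, so values are not equal
ZF = 0

0


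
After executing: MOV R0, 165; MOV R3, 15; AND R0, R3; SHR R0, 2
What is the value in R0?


Register state trace:
  MOV R0, 165  → R0 = 165 (0b10100101)
  MOV R3, 15  → R3 = 15 (0b00001111)
  AND R0, R3  → R0 = 165 AND 15 = 5 (0b00000101)
  SHR R0, 2  → R0 = 5 >> 2 = 1
Final: R0 = 1

1


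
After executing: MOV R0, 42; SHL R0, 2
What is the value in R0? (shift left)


Register state trace:
  MOV R0, 42  → R0 = 42
  SHL R0, 2  → R0 = 42 << 2 = 42 * 2^2 = 168
Final: R0 = 168

168


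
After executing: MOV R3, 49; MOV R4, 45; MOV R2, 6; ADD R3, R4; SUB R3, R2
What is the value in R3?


Register state trace:
  MOV R3, 49  → R3 = 49
  MOV R4, 45  → R4 = 45
  MOV R2, 6  → R2 = 6
  ADD R3, R4  → R3 = 49 + 45 = 94
  SUB R3, R2  → R3 = 94 - 6 = 88
Final: R3 = 88

88


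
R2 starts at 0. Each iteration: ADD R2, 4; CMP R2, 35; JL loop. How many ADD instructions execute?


Loop trace (R2 starts at 0, target 35, step 4):
  ADD #1: R2 = 0 + 4 = 4  → 4 < 35, loop
  ADD #2: R2 = 4 + 4 = 8  → 8 < 35, loop
  ADD #3: R2 = 8 + 4 = 12  → 12 < 35, loop
  ADD #4: R2 = 12 + 4 = 16  → 16 < 35, loop
  ADD #5: R2 = 16 + 4 = 20  → 20 < 35, loop
  ADD #6: R2 = 20 + 4 = 24  → 24 < 35, loop
  ADD #7: R2 = 24 + 4 = 28  → 28 < 35, loop
  ADD #8: R2 = 28 + 4 = 32  → 32 < 35, loop
  ADD #9: R2 = 32 + 4 = 36  → 36 >= 35, exit
Total ADD instructions: 9

9


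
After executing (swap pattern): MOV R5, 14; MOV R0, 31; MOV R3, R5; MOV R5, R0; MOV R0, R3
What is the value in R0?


Register state trace (swap pattern):
  MOV R5, 14  → R5 = 14
  MOV R0, 31  → R0 = 31
  MOV R3, R5  → R3 = 14  (save R5)
  MOV R5, R0  → R5 = 31  (R5 gets R0's value)
  MOV R0, R3  → R0 = 14  (R0 gets saved value)
Final: R0 = 14

14


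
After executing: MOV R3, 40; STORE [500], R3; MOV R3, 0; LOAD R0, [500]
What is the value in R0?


Register and memory trace:
  MOV R3, 40  → R3 = 40
  STORE [500], R3  → mem[500] = 40
  MOV R3, 0  → R3 = 0
  LOAD R0, [500]  → R0 = mem[500] = 40
Final: R0 = 40

40


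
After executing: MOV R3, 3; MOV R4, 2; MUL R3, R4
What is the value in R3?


Register state trace:
  MOV R3, 3  → R3 = 3
  MOV R4, 2  → R4 = 2
  MUL R3, R4  → R3 = 3 * 2 = 6
Final: R3 = 6

6


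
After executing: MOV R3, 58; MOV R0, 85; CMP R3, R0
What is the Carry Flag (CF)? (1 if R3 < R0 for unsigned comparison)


Register state trace:
  MOV R3, 58  → R3 = 58
  MOV R0, 85  → R0 = 85
  CMP R3, R0  → unsigned 58 - 85: borrow occurs
  58 < 85, so CF = 1
CF = 1

1


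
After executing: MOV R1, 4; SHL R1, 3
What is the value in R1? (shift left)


Register state trace:
  MOV R1, 4  → R1 = 4
  SHL R1, 3  → R1 = 4 << 3 = 4 * 2^3 = 32
Final: R1 = 32

32


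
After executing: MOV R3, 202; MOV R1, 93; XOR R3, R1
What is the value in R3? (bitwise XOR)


Register state trace:
  MOV R3, 202  → R3 = 202 (0b11001010)
  MOV R1, 93  → R1 = 93 (0b01011101)
  XOR R3, R1  → R3 = 202 XOR 93 = 151 (0b10010111)
Final: R3 = 151

151


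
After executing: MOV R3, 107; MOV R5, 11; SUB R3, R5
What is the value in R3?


Register state trace:
  MOV R3, 107  → R3 = 107
  MOV R5, 11  → R5 = 11
  SUB R3, R5  → R3 = 107 - 11 = 96
Final: R3 = 96

96


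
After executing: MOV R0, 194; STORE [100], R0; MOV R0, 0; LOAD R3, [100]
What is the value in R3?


Register and memory trace:
  MOV R0, 194  → R0 = 194
  STORE [100], R0  → mem[100] = 194
  MOV R0, 0  → R0 = 0
  LOAD R3, [100]  → R3 = mem[100] = 194
Final: R3 = 194

194


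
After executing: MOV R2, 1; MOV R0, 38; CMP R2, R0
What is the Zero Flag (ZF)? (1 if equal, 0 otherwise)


Register state trace:
  MOV R2, 1  → R2 = 1
  MOV R0, 38  → R0 = 38
  CMP R2, R0  → computes 1 - 38 = -37
  Result is nonzero, so values are not equal
ZF = 0

0


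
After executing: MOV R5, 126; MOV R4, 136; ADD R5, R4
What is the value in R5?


Register state trace:
  MOV R5, 126  → R5 = 126
  MOV R4, 136  → R4 = 136
  ADD R5, R4  → R5 = 126 + 136 = 262
Final: R5 = 262

262


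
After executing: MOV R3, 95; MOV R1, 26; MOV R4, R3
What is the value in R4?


Register state trace:
  MOV R3, 95  → R3 = 95
  MOV R1, 26  → R1 = 26
  MOV R4, R3  → R4 = 95
Final: R4 = 95

95


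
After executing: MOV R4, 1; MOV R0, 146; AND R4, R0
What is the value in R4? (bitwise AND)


Register state trace:
  MOV R4, 1  → R4 = 1 (0b00000001)
  MOV R0, 146  → R0 = 146 (0b10010010)
  AND R4, R0  → R4 = 1 AND 146 = 0 (0b00000000)
Final: R4 = 0

0


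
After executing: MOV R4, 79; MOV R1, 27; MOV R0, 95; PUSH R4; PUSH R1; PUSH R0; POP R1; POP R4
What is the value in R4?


Stack trace (top is rightmost):
  MOV R4, 79  → R4 = 79
  MOV R1, 27  → R1 = 27
  MOV R0, 95  → R0 = 95
  PUSH R4  → stack: [79]
  PUSH R1  → stack: [79, 27]
  PUSH R0  → stack: [79, 27, 95]
  POP R1  → R1 = 95, stack: [79, 27]
  POP R4  → R4 = 27, stack: [79]
Final: R4 = 27

27


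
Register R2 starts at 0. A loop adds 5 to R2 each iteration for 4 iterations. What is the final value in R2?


Starting value: R2 = 0
  Iter 1: R2 = 0 + 5 = 5
  Iter 2: R2 = 5 + 5 = 10
  Iter 3: R2 = 10 + 5 = 15
  Iter 4: R2 = 15 + 5 = 20
Final: R2 = 20

20


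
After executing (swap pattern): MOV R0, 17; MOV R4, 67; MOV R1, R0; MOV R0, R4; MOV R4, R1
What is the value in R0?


Register state trace (swap pattern):
  MOV R0, 17  → R0 = 17
  MOV R4, 67  → R4 = 67
  MOV R1, R0  → R1 = 17  (save R0)
  MOV R0, R4  → R0 = 67  (R0 gets R4's value)
  MOV R4, R1  → R4 = 17  (R4 gets saved value)
Final: R0 = 67

67


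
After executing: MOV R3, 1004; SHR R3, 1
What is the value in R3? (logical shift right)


Register state trace:
  MOV R3, 1004  → R3 = 1004
  SHR R3, 1  → R3 = 1004 >> 1 = 1004 // 2^1 = 502
Final: R3 = 502

502


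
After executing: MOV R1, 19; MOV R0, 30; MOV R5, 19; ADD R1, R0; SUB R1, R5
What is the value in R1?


Register state trace:
  MOV R1, 19  → R1 = 19
  MOV R0, 30  → R0 = 30
  MOV R5, 19  → R5 = 19
  ADD R1, R0  → R1 = 19 + 30 = 49
  SUB R1, R5  → R1 = 49 - 19 = 30
Final: R1 = 30

30


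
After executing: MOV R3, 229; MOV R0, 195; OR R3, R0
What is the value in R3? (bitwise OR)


Register state trace:
  MOV R3, 229  → R3 = 229 (0b11100101)
  MOV R0, 195  → R0 = 195 (0b11000011)
  OR R3, R0   → R3 = 229 OR 195 = 231 (0b11100111)
Final: R3 = 231

231


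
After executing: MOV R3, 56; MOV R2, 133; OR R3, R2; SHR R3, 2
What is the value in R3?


Register state trace:
  MOV R3, 56  → R3 = 56 (0b00111000)
  MOV R2, 133  → R2 = 133 (0b10000101)
  OR R3, R2  → R3 = 56 OR 133 = 189 (0b10111101)
  SHR R3, 2  → R3 = 189 >> 2 = 47
Final: R3 = 47

47


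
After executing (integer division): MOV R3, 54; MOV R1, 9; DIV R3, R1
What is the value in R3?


Register state trace:
  MOV R3, 54  → R3 = 54
  MOV R1, 9  → R1 = 9
  DIV R3, R1  → R3 = 54 // 9 = 6
Final: R3 = 6

6


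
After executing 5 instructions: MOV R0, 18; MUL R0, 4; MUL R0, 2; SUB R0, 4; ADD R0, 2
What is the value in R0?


Register state trace:
  MOV R0, 18  → R0 = 18
  MUL R0, 4  → R0 = 18 * 4 = 72
  MUL R0, 2  → R0 = 72 * 2 = 144
  SUB R0, 4  → R0 = 144 - 4 = 140
  ADD R0, 2  → R0 = 140 + 2 = 142
Final: R0 = 142

142


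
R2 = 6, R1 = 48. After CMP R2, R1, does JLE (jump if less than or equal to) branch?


Trace:
  R2 = 6, R1 = 48
  CMP R2, R1  → compares 6 vs 48
  JLE checks: is 6 less than or equal to 48?
  6 < 48, so condition is true
Branch taken: Yes

Yes


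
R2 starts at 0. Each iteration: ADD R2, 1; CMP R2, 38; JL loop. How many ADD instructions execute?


Loop trace (R2 starts at 0, target 38, step 1):
  ADD #1: R2 = 0 + 1 = 1  → 1 < 38, loop
  ADD #2: R2 = 1 + 1 = 2  → 2 < 38, loop
  ADD #3: R2 = 2 + 1 = 3  → 3 < 38, loop
  ADD #4: R2 = 3 + 1 = 4  → 4 < 38, loop
  ADD #5: R2 = 4 + 1 = 5  → 5 < 38, loop
  ADD #6: R2 = 5 + 1 = 6  → 6 < 38, loop
  ADD #7: R2 = 6 + 1 = 7  → 7 < 38, loop
  ADD #8: R2 = 7 + 1 = 8  → 8 < 38, loop
  ADD #9: R2 = 8 + 1 = 9  → 9 < 38, loop
  ADD #10: R2 = 9 + 1 = 10  → 10 < 38, loop
  ADD #11: R2 = 10 + 1 = 11  → 11 < 38, loop
  ADD #12: R2 = 11 + 1 = 12  → 12 < 38, loop
  ADD #13: R2 = 12 + 1 = 13  → 13 < 38, loop
  ADD #14: R2 = 13 + 1 = 14  → 14 < 38, loop
  ADD #15: R2 = 14 + 1 = 15  → 15 < 38, loop
  ADD #16: R2 = 15 + 1 = 16  → 16 < 38, loop
  ADD #17: R2 = 16 + 1 = 17  → 17 < 38, loop
  ADD #18: R2 = 17 + 1 = 18  → 18 < 38, loop
  ADD #19: R2 = 18 + 1 = 19  → 19 < 38, loop
  ADD #20: R2 = 19 + 1 = 20  → 20 < 38, loop
  ADD #21: R2 = 20 + 1 = 21  → 21 < 38, loop
  ADD #22: R2 = 21 + 1 = 22  → 22 < 38, loop
  ADD #23: R2 = 22 + 1 = 23  → 23 < 38, loop
  ADD #24: R2 = 23 + 1 = 24  → 24 < 38, loop
  ADD #25: R2 = 24 + 1 = 25  → 25 < 38, loop
  ADD #26: R2 = 25 + 1 = 26  → 26 < 38, loop
  ADD #27: R2 = 26 + 1 = 27  → 27 < 38, loop
  ADD #28: R2 = 27 + 1 = 28  → 28 < 38, loop
  ADD #29: R2 = 28 + 1 = 29  → 29 < 38, loop
  ADD #30: R2 = 29 + 1 = 30  → 30 < 38, loop
  ADD #31: R2 = 30 + 1 = 31  → 31 < 38, loop
  ADD #32: R2 = 31 + 1 = 32  → 32 < 38, loop
  ADD #33: R2 = 32 + 1 = 33  → 33 < 38, loop
  ADD #34: R2 = 33 + 1 = 34  → 34 < 38, loop
  ADD #35: R2 = 34 + 1 = 35  → 35 < 38, loop
  ADD #36: R2 = 35 + 1 = 36  → 36 < 38, loop
  ADD #37: R2 = 36 + 1 = 37  → 37 < 38, loop
  ADD #38: R2 = 37 + 1 = 38  → 38 >= 38, exit
Total ADD instructions: 38

38


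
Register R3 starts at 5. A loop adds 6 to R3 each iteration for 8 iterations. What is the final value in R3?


Starting value: R3 = 5
  Iter 1: R3 = 5 + 6 = 11
  Iter 2: R3 = 11 + 6 = 17
  Iter 3: R3 = 17 + 6 = 23
  Iter 4: R3 = 23 + 6 = 29
  Iter 5: R3 = 29 + 6 = 35
  Iter 6: R3 = 35 + 6 = 41
  Iter 7: R3 = 41 + 6 = 47
  Iter 8: R3 = 47 + 6 = 53
Final: R3 = 53

53


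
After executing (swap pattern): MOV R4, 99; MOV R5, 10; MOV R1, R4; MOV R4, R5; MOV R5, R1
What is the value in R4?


Register state trace (swap pattern):
  MOV R4, 99  → R4 = 99
  MOV R5, 10  → R5 = 10
  MOV R1, R4  → R1 = 99  (save R4)
  MOV R4, R5  → R4 = 10  (R4 gets R5's value)
  MOV R5, R1  → R5 = 99  (R5 gets saved value)
Final: R4 = 10

10


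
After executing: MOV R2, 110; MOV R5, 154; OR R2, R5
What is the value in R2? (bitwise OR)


Register state trace:
  MOV R2, 110  → R2 = 110 (0b01101110)
  MOV R5, 154  → R5 = 154 (0b10011010)
  OR R2, R5   → R2 = 110 OR 154 = 254 (0b11111110)
Final: R2 = 254

254


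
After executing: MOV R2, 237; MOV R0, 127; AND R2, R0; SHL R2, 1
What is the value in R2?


Register state trace:
  MOV R2, 237  → R2 = 237 (0b11101101)
  MOV R0, 127  → R0 = 127 (0b01111111)
  AND R2, R0  → R2 = 237 AND 127 = 109 (0b01101101)
  SHL R2, 1  → R2 = 109 << 1 = 218
Final: R2 = 218

218


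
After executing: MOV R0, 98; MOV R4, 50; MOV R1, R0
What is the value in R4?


Register state trace:
  MOV R0, 98  → R0 = 98
  MOV R4, 50  → R4 = 50
  MOV R1, R0  → R1 = 98
Final: R4 = 50

50


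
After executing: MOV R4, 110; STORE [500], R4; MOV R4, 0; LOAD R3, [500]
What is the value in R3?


Register and memory trace:
  MOV R4, 110  → R4 = 110
  STORE [500], R4  → mem[500] = 110
  MOV R4, 0  → R4 = 0
  LOAD R3, [500]  → R3 = mem[500] = 110
Final: R3 = 110

110


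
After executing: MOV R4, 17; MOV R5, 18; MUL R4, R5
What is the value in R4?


Register state trace:
  MOV R4, 17  → R4 = 17
  MOV R5, 18  → R5 = 18
  MUL R4, R5  → R4 = 17 * 18 = 306
Final: R4 = 306

306


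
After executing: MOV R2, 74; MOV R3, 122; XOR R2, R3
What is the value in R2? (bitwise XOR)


Register state trace:
  MOV R2, 74  → R2 = 74 (0b01001010)
  MOV R3, 122  → R3 = 122 (0b01111010)
  XOR R2, R3  → R2 = 74 XOR 122 = 48 (0b00110000)
Final: R2 = 48

48


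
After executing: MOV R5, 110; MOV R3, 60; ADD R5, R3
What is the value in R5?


Register state trace:
  MOV R5, 110  → R5 = 110
  MOV R3, 60  → R3 = 60
  ADD R5, R3  → R5 = 110 + 60 = 170
Final: R5 = 170

170


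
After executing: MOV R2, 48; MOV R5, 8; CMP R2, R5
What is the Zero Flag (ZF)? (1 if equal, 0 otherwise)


Register state trace:
  MOV R2, 48  → R2 = 48
  MOV R5, 8  → R5 = 8
  CMP R2, R5  → computes 48 - 8 = 40
  Result is nonzero, so values are not equal
ZF = 0

0


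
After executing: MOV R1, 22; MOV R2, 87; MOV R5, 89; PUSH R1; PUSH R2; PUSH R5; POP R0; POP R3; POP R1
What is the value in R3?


Stack trace (top is rightmost):
  MOV R1, 22  → R1 = 22
  MOV R2, 87  → R2 = 87
  MOV R5, 89  → R5 = 89
  PUSH R1  → stack: [22]
  PUSH R2  → stack: [22, 87]
  PUSH R5  → stack: [22, 87, 89]
  POP R0  → R0 = 89, stack: [22, 87]
  POP R3  → R3 = 87, stack: [22]
  POP R1  → R1 = 22, stack: []
Final: R3 = 87

87


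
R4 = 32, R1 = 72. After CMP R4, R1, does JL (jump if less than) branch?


Trace:
  R4 = 32, R1 = 72
  CMP R4, R1  → compares 32 vs 72
  JL checks: is 32 less than 72?
  32 < 72, so condition is true
Branch taken: Yes

Yes


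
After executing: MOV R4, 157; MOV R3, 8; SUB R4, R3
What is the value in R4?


Register state trace:
  MOV R4, 157  → R4 = 157
  MOV R3, 8  → R3 = 8
  SUB R4, R3  → R4 = 157 - 8 = 149
Final: R4 = 149

149


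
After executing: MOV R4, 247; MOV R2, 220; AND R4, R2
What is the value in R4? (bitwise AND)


Register state trace:
  MOV R4, 247  → R4 = 247 (0b11110111)
  MOV R2, 220  → R2 = 220 (0b11011100)
  AND R4, R2  → R4 = 247 AND 220 = 212 (0b11010100)
Final: R4 = 212

212


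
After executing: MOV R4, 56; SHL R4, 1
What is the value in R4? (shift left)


Register state trace:
  MOV R4, 56  → R4 = 56
  SHL R4, 1  → R4 = 56 << 1 = 56 * 2^1 = 112
Final: R4 = 112

112


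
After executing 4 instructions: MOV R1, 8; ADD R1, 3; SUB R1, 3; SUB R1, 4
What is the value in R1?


Register state trace:
  MOV R1, 8  → R1 = 8
  ADD R1, 3  → R1 = 8 + 3 = 11
  SUB R1, 3  → R1 = 11 - 3 = 8
  SUB R1, 4  → R1 = 8 - 4 = 4
Final: R1 = 4

4


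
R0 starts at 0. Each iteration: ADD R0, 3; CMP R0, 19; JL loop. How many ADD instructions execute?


Loop trace (R0 starts at 0, target 19, step 3):
  ADD #1: R0 = 0 + 3 = 3  → 3 < 19, loop
  ADD #2: R0 = 3 + 3 = 6  → 6 < 19, loop
  ADD #3: R0 = 6 + 3 = 9  → 9 < 19, loop
  ADD #4: R0 = 9 + 3 = 12  → 12 < 19, loop
  ADD #5: R0 = 12 + 3 = 15  → 15 < 19, loop
  ADD #6: R0 = 15 + 3 = 18  → 18 < 19, loop
  ADD #7: R0 = 18 + 3 = 21  → 21 >= 19, exit
Total ADD instructions: 7

7


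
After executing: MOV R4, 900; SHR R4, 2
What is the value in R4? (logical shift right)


Register state trace:
  MOV R4, 900  → R4 = 900
  SHR R4, 2  → R4 = 900 >> 2 = 900 // 2^2 = 225
Final: R4 = 225

225


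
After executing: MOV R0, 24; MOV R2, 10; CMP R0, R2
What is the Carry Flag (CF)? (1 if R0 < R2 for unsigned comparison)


Register state trace:
  MOV R0, 24  → R0 = 24
  MOV R2, 10  → R2 = 10
  CMP R0, R2  → unsigned 24 - 10: no borrow
  24 >= 10, so CF = 0
CF = 0

0


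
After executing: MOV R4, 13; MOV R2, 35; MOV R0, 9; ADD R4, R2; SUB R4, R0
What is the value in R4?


Register state trace:
  MOV R4, 13  → R4 = 13
  MOV R2, 35  → R2 = 35
  MOV R0, 9  → R0 = 9
  ADD R4, R2  → R4 = 13 + 35 = 48
  SUB R4, R0  → R4 = 48 - 9 = 39
Final: R4 = 39

39


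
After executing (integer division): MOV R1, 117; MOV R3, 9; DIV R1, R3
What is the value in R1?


Register state trace:
  MOV R1, 117  → R1 = 117
  MOV R3, 9  → R3 = 9
  DIV R1, R3  → R1 = 117 // 9 = 13
Final: R1 = 13

13


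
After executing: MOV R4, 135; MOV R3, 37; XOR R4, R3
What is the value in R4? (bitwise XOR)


Register state trace:
  MOV R4, 135  → R4 = 135 (0b10000111)
  MOV R3, 37  → R3 = 37 (0b00100101)
  XOR R4, R3  → R4 = 135 XOR 37 = 162 (0b10100010)
Final: R4 = 162

162


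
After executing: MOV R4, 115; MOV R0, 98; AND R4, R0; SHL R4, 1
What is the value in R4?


Register state trace:
  MOV R4, 115  → R4 = 115 (0b01110011)
  MOV R0, 98  → R0 = 98 (0b01100010)
  AND R4, R0  → R4 = 115 AND 98 = 98 (0b01100010)
  SHL R4, 1  → R4 = 98 << 1 = 196
Final: R4 = 196

196


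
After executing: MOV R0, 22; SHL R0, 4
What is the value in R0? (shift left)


Register state trace:
  MOV R0, 22  → R0 = 22
  SHL R0, 4  → R0 = 22 << 4 = 22 * 2^4 = 352
Final: R0 = 352

352


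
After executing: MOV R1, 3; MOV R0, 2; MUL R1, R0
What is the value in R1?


Register state trace:
  MOV R1, 3  → R1 = 3
  MOV R0, 2  → R0 = 2
  MUL R1, R0  → R1 = 3 * 2 = 6
Final: R1 = 6

6


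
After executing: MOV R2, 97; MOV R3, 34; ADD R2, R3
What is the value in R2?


Register state trace:
  MOV R2, 97  → R2 = 97
  MOV R3, 34  → R3 = 34
  ADD R2, R3  → R2 = 97 + 34 = 131
Final: R2 = 131

131


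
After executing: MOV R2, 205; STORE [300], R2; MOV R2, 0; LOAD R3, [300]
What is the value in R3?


Register and memory trace:
  MOV R2, 205  → R2 = 205
  STORE [300], R2  → mem[300] = 205
  MOV R2, 0  → R2 = 0
  LOAD R3, [300]  → R3 = mem[300] = 205
Final: R3 = 205

205


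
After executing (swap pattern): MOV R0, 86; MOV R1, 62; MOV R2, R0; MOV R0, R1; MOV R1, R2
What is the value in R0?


Register state trace (swap pattern):
  MOV R0, 86  → R0 = 86
  MOV R1, 62  → R1 = 62
  MOV R2, R0  → R2 = 86  (save R0)
  MOV R0, R1  → R0 = 62  (R0 gets R1's value)
  MOV R1, R2  → R1 = 86  (R1 gets saved value)
Final: R0 = 62

62


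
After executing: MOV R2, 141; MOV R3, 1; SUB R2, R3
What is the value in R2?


Register state trace:
  MOV R2, 141  → R2 = 141
  MOV R3, 1  → R3 = 1
  SUB R2, R3  → R2 = 141 - 1 = 140
Final: R2 = 140

140


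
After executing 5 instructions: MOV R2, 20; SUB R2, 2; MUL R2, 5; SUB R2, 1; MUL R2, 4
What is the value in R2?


Register state trace:
  MOV R2, 20  → R2 = 20
  SUB R2, 2  → R2 = 20 - 2 = 18
  MUL R2, 5  → R2 = 18 * 5 = 90
  SUB R2, 1  → R2 = 90 - 1 = 89
  MUL R2, 4  → R2 = 89 * 4 = 356
Final: R2 = 356

356


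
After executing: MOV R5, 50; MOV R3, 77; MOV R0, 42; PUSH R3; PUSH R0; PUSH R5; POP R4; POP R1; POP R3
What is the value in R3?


Stack trace (top is rightmost):
  MOV R5, 50  → R5 = 50
  MOV R3, 77  → R3 = 77
  MOV R0, 42  → R0 = 42
  PUSH R3  → stack: [77]
  PUSH R0  → stack: [77, 42]
  PUSH R5  → stack: [77, 42, 50]
  POP R4  → R4 = 50, stack: [77, 42]
  POP R1  → R1 = 42, stack: [77]
  POP R3  → R3 = 77, stack: []
Final: R3 = 77

77


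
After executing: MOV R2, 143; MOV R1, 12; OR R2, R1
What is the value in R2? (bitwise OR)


Register state trace:
  MOV R2, 143  → R2 = 143 (0b10001111)
  MOV R1, 12  → R1 = 12 (0b00001100)
  OR R2, R1   → R2 = 143 OR 12 = 143 (0b10001111)
Final: R2 = 143

143


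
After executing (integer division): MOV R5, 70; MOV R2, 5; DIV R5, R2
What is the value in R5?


Register state trace:
  MOV R5, 70  → R5 = 70
  MOV R2, 5  → R2 = 5
  DIV R5, R2  → R5 = 70 // 5 = 14
Final: R5 = 14

14


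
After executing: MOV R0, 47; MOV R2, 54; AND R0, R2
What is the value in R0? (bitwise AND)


Register state trace:
  MOV R0, 47  → R0 = 47 (0b00101111)
  MOV R2, 54  → R2 = 54 (0b00110110)
  AND R0, R2  → R0 = 47 AND 54 = 38 (0b00100110)
Final: R0 = 38

38


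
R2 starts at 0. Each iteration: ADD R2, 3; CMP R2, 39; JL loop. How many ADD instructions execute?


Loop trace (R2 starts at 0, target 39, step 3):
  ADD #1: R2 = 0 + 3 = 3  → 3 < 39, loop
  ADD #2: R2 = 3 + 3 = 6  → 6 < 39, loop
  ADD #3: R2 = 6 + 3 = 9  → 9 < 39, loop
  ADD #4: R2 = 9 + 3 = 12  → 12 < 39, loop
  ADD #5: R2 = 12 + 3 = 15  → 15 < 39, loop
  ADD #6: R2 = 15 + 3 = 18  → 18 < 39, loop
  ADD #7: R2 = 18 + 3 = 21  → 21 < 39, loop
  ADD #8: R2 = 21 + 3 = 24  → 24 < 39, loop
  ADD #9: R2 = 24 + 3 = 27  → 27 < 39, loop
  ADD #10: R2 = 27 + 3 = 30  → 30 < 39, loop
  ADD #11: R2 = 30 + 3 = 33  → 33 < 39, loop
  ADD #12: R2 = 33 + 3 = 36  → 36 < 39, loop
  ADD #13: R2 = 36 + 3 = 39  → 39 >= 39, exit
Total ADD instructions: 13

13


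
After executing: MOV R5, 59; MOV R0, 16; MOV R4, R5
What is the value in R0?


Register state trace:
  MOV R5, 59  → R5 = 59
  MOV R0, 16  → R0 = 16
  MOV R4, R5  → R4 = 59
Final: R0 = 16

16


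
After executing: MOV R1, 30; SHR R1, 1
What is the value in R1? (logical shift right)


Register state trace:
  MOV R1, 30  → R1 = 30
  SHR R1, 1  → R1 = 30 >> 1 = 30 // 2^1 = 15
Final: R1 = 15

15


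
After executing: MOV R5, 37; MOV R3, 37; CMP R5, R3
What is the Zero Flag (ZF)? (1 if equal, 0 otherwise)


Register state trace:
  MOV R5, 37  → R5 = 37
  MOV R3, 37  → R3 = 37
  CMP R5, R3  → computes 37 - 37 = 0
  Result is zero, so values are equal
ZF = 1

1


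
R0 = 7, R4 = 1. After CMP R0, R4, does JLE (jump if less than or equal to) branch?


Trace:
  R0 = 7, R4 = 1
  CMP R0, R4  → compares 7 vs 1
  JLE checks: is 7 less than or equal to 1?
  7 > 1, so condition is false
Branch taken: No

No


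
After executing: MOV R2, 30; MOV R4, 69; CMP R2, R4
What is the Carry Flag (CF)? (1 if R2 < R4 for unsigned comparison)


Register state trace:
  MOV R2, 30  → R2 = 30
  MOV R4, 69  → R4 = 69
  CMP R2, R4  → unsigned 30 - 69: borrow occurs
  30 < 69, so CF = 1
CF = 1

1


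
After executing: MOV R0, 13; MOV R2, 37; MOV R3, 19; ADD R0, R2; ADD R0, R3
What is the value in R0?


Register state trace:
  MOV R0, 13  → R0 = 13
  MOV R2, 37  → R2 = 37
  MOV R3, 19  → R3 = 19
  ADD R0, R2  → R0 = 13 + 37 = 50
  ADD R0, R3  → R0 = 50 + 19 = 69
Final: R0 = 69

69


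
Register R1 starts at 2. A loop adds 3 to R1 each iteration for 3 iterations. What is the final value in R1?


Starting value: R1 = 2
  Iter 1: R1 = 2 + 3 = 5
  Iter 2: R1 = 5 + 3 = 8
  Iter 3: R1 = 8 + 3 = 11
Final: R1 = 11

11


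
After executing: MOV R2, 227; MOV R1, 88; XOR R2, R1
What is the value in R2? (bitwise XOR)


Register state trace:
  MOV R2, 227  → R2 = 227 (0b11100011)
  MOV R1, 88  → R1 = 88 (0b01011000)
  XOR R2, R1  → R2 = 227 XOR 88 = 187 (0b10111011)
Final: R2 = 187

187


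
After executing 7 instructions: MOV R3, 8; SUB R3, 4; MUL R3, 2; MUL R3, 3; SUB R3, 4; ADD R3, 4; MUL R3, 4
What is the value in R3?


Register state trace:
  MOV R3, 8  → R3 = 8
  SUB R3, 4  → R3 = 8 - 4 = 4
  MUL R3, 2  → R3 = 4 * 2 = 8
  MUL R3, 3  → R3 = 8 * 3 = 24
  SUB R3, 4  → R3 = 24 - 4 = 20
  ADD R3, 4  → R3 = 20 + 4 = 24
  MUL R3, 4  → R3 = 24 * 4 = 96
Final: R3 = 96

96


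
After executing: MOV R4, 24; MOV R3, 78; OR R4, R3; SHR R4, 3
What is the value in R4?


Register state trace:
  MOV R4, 24  → R4 = 24 (0b00011000)
  MOV R3, 78  → R3 = 78 (0b01001110)
  OR R4, R3  → R4 = 24 OR 78 = 94 (0b01011110)
  SHR R4, 3  → R4 = 94 >> 3 = 11
Final: R4 = 11

11


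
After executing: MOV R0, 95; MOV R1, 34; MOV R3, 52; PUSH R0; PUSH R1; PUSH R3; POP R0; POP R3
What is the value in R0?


Stack trace (top is rightmost):
  MOV R0, 95  → R0 = 95
  MOV R1, 34  → R1 = 34
  MOV R3, 52  → R3 = 52
  PUSH R0  → stack: [95]
  PUSH R1  → stack: [95, 34]
  PUSH R3  → stack: [95, 34, 52]
  POP R0  → R0 = 52, stack: [95, 34]
  POP R3  → R3 = 34, stack: [95]
Final: R0 = 52

52


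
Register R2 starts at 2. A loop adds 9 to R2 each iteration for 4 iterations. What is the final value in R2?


Starting value: R2 = 2
  Iter 1: R2 = 2 + 9 = 11
  Iter 2: R2 = 11 + 9 = 20
  Iter 3: R2 = 20 + 9 = 29
  Iter 4: R2 = 29 + 9 = 38
Final: R2 = 38

38


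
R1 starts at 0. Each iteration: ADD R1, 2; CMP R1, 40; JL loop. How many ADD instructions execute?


Loop trace (R1 starts at 0, target 40, step 2):
  ADD #1: R1 = 0 + 2 = 2  → 2 < 40, loop
  ADD #2: R1 = 2 + 2 = 4  → 4 < 40, loop
  ADD #3: R1 = 4 + 2 = 6  → 6 < 40, loop
  ADD #4: R1 = 6 + 2 = 8  → 8 < 40, loop
  ADD #5: R1 = 8 + 2 = 10  → 10 < 40, loop
  ADD #6: R1 = 10 + 2 = 12  → 12 < 40, loop
  ADD #7: R1 = 12 + 2 = 14  → 14 < 40, loop
  ADD #8: R1 = 14 + 2 = 16  → 16 < 40, loop
  ADD #9: R1 = 16 + 2 = 18  → 18 < 40, loop
  ADD #10: R1 = 18 + 2 = 20  → 20 < 40, loop
  ADD #11: R1 = 20 + 2 = 22  → 22 < 40, loop
  ADD #12: R1 = 22 + 2 = 24  → 24 < 40, loop
  ADD #13: R1 = 24 + 2 = 26  → 26 < 40, loop
  ADD #14: R1 = 26 + 2 = 28  → 28 < 40, loop
  ADD #15: R1 = 28 + 2 = 30  → 30 < 40, loop
  ADD #16: R1 = 30 + 2 = 32  → 32 < 40, loop
  ADD #17: R1 = 32 + 2 = 34  → 34 < 40, loop
  ADD #18: R1 = 34 + 2 = 36  → 36 < 40, loop
  ADD #19: R1 = 36 + 2 = 38  → 38 < 40, loop
  ADD #20: R1 = 38 + 2 = 40  → 40 >= 40, exit
Total ADD instructions: 20

20
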